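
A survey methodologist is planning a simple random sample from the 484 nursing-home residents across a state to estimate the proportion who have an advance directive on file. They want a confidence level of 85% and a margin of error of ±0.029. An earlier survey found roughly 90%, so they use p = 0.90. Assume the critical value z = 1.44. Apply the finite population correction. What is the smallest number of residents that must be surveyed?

Unadjusted: n₀ = 1.44² × 0.90 × 0.10 / 0.029² ≈ 221.91, so n₀ = 222.
Finite population correction with N = 484: n = n₀ / (1 + (n₀−1)/N) = 222 / (1 + 221/484) = 222 / 1.4566 ≈ 152.41.
Rounding up, n = 153.

153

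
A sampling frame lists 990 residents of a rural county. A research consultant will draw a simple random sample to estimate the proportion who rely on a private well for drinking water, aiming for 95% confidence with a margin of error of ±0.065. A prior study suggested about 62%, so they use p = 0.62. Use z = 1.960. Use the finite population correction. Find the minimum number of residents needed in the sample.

Unadjusted: n₀ = 1.960² × 0.62 × 0.38 / 0.065² ≈ 214.22, so n₀ = 215.
Finite population correction with N = 990: n = n₀ / (1 + (n₀−1)/N) = 215 / (1 + 214/990) = 215 / 1.2162 ≈ 176.79.
Rounding up, n = 177.

177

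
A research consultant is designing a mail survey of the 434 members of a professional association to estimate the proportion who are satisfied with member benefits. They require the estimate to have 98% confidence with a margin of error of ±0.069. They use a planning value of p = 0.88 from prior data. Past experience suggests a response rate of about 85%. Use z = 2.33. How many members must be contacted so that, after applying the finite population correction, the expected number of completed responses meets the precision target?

Completed interviews needed (unadjusted): n₀ = 2.33² × 0.1056 / 0.069² ≈ 120.41 → 121.
FPC for N = 434: n = 121 / (1 + 120/434) = 121 / 1.2765 ≈ 94.79 → 95.
At an 85% response rate, contacts needed = 95 / 0.85 ≈ 111.76 → 112.

112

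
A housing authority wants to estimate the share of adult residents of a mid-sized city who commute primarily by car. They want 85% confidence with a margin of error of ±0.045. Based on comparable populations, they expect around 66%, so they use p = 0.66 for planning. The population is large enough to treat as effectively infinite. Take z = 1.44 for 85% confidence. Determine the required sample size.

230

With p = 0.66, p(1−p) = 0.2244.
n = z²·p(1−p)/E² = 1.44² × 0.2244 / 0.045² = 2.0736 × 0.2244 / 0.002025 ≈ 229.79.
Rounding up gives n = 230.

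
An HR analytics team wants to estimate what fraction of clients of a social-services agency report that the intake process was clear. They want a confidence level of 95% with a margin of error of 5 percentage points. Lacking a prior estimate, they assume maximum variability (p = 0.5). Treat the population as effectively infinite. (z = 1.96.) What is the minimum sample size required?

385

With p = 0.5, p(1−p) = 0.25.
n = z²·p(1−p)/E² = 1.96² × 0.2500 / 0.050² = 3.8416 × 0.2500 / 0.002500 ≈ 384.16.
Rounding up gives n = 385.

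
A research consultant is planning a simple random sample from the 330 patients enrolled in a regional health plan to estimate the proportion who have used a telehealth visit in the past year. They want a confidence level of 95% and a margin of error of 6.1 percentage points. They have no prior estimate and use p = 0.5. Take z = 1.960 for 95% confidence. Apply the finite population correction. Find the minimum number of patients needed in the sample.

Unadjusted: n₀ = 1.960² × 0.50 × 0.50 / 0.061² ≈ 258.10, so n₀ = 259.
Finite population correction with N = 330: n = n₀ / (1 + (n₀−1)/N) = 259 / (1 + 258/330) = 259 / 1.7818 ≈ 145.36.
Rounding up, n = 146.

146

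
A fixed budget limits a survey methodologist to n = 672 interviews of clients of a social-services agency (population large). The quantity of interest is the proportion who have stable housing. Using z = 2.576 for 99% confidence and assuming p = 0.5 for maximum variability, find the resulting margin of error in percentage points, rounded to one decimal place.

SE(p̂) = √[p(1−p)/n] = √[0.2500/672] = 0.01929.
E = z × SE = 2.576 × 0.01929 = 0.04969, or 5.0 percentage points.

5.0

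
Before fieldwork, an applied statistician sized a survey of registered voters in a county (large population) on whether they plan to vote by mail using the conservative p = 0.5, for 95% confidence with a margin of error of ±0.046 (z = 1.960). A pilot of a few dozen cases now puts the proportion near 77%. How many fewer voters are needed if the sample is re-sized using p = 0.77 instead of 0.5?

Conservative (p = 0.5): n = 1.960² × 0.25 / 0.046² ≈ 453.88 → 454.
Using p = 0.77: p(1−p) = 0.1771, so n = 1.960² × 0.1771 / 0.046² ≈ 321.53 → 322.
Reduction: 454 − 322 = 132.

132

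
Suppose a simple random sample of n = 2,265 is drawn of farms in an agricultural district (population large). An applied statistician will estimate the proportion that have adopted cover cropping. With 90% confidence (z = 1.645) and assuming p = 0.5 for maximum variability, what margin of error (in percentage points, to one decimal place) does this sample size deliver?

1.7

SE(p̂) = √[p(1−p)/n] = √[0.2500/2265] = 0.01051.
E = z × SE = 1.645 × 0.01051 = 0.01728, or 1.7 percentage points.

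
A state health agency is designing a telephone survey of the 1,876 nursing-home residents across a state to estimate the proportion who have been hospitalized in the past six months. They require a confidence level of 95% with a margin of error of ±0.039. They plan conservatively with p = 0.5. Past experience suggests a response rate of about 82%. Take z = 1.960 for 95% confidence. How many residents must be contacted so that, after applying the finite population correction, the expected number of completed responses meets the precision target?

577

Completed interviews needed (unadjusted): n₀ = 1.960² × 0.2500 / 0.039² ≈ 631.43 → 632.
FPC for N = 1,876: n = 632 / (1 + 631/1876) = 632 / 1.3364 ≈ 472.93 → 473.
At an 82% response rate, contacts needed = 473 / 0.82 ≈ 576.83 → 577.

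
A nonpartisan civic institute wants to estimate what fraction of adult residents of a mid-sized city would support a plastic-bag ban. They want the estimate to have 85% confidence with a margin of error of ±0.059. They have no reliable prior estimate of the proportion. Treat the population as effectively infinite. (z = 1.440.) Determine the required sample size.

149

With no prior estimate, use p = 0.5, giving p(1−p) = 0.25.
n = z²·p(1−p)/E² = 1.440² × 0.2500 / 0.059² = 2.0736 × 0.2500 / 0.003481 ≈ 148.92.
Rounding up gives n = 149.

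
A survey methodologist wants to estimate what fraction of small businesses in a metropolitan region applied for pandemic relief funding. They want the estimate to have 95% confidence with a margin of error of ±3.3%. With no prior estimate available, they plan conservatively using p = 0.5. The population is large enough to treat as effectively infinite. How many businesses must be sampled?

For 95% confidence, z = 1.960.
With p = 0.5, p(1−p) = 0.25.
n = z²·p(1−p)/E² = 1.960² × 0.2500 / 0.033² = 3.8416 × 0.2500 / 0.001089 ≈ 881.91.
Rounding up gives n = 882.

882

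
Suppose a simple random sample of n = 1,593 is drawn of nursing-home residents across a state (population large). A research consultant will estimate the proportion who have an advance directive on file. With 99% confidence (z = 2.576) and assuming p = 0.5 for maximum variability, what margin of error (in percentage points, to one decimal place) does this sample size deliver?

3.2

SE(p̂) = √[p(1−p)/n] = √[0.2500/1593] = 0.01253.
E = z × SE = 2.576 × 0.01253 = 0.03227, or 3.2 percentage points.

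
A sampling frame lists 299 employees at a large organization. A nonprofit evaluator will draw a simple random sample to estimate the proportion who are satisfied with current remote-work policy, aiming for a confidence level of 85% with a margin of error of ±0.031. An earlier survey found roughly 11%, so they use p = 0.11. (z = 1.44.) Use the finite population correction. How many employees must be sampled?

Unadjusted: n₀ = 1.44² × 0.11 × 0.89 / 0.031² ≈ 211.24, so n₀ = 212.
Finite population correction with N = 299: n = n₀ / (1 + (n₀−1)/N) = 212 / (1 + 211/299) = 212 / 1.7057 ≈ 124.29.
Rounding up, n = 125.

125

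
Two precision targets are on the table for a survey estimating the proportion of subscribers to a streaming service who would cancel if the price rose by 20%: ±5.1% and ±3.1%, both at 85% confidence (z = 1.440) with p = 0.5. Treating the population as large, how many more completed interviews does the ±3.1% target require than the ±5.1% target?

340

At ±5.1%: n = 1.440² × 0.2500 / 0.051² ≈ 199.31 → 200.
At ±3.1%: n = 1.440² × 0.2500 / 0.031² ≈ 539.44 → 540.
Additional respondents: 540 − 200 = 340.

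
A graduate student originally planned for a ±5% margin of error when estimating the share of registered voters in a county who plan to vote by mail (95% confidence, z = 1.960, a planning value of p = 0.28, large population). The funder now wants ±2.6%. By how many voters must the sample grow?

836

At ±5%: n = 1.960² × 0.2016 / 0.050² ≈ 309.79 → 310.
At ±2.6%: n = 1.960² × 0.2016 / 0.026² ≈ 1145.66 → 1146.
Additional respondents: 1146 − 310 = 836.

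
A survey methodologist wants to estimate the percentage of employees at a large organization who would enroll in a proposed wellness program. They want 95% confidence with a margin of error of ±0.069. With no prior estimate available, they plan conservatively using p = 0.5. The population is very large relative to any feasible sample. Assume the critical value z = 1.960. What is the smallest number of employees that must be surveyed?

With p = 0.5, p(1−p) = 0.25.
n = z²·p(1−p)/E² = 1.960² × 0.2500 / 0.069² = 3.8416 × 0.2500 / 0.004761 ≈ 201.72.
Rounding up gives n = 202.

202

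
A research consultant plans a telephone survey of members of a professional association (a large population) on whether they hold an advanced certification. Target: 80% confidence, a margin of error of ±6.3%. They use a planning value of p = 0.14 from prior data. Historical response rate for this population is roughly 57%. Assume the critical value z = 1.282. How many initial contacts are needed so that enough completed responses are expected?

88

Completed interviews needed: n₀ = 1.282² × 0.1204 / 0.063² ≈ 49.86 → 50.
At a 57% response rate, contacts needed = 50 / 0.57 ≈ 87.72 → 88.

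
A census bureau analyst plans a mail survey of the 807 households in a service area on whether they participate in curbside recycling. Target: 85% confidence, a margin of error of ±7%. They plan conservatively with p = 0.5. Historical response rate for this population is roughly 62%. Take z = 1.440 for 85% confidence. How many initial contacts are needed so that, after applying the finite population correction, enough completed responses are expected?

Completed interviews needed (unadjusted): n₀ = 1.440² × 0.2500 / 0.070² ≈ 105.80 → 106.
FPC for N = 807: n = 106 / (1 + 105/807) = 106 / 1.1301 ≈ 93.80 → 94.
At a 62% response rate, contacts needed = 94 / 0.62 ≈ 151.61 → 152.

152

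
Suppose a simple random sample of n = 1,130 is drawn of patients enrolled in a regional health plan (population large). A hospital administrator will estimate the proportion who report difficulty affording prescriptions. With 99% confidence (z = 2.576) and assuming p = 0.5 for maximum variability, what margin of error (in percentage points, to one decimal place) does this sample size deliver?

3.8

SE(p̂) = √[p(1−p)/n] = √[0.2500/1130] = 0.01487.
E = z × SE = 2.576 × 0.01487 = 0.03832, or 3.8 percentage points.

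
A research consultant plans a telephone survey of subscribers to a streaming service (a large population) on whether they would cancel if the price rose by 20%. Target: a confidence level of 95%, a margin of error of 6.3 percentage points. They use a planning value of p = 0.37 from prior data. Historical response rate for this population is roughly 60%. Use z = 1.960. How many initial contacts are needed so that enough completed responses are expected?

377

Completed interviews needed: n₀ = 1.960² × 0.2331 / 0.063² ≈ 225.62 → 226.
At a 60% response rate, contacts needed = 226 / 0.60 ≈ 376.67 → 377.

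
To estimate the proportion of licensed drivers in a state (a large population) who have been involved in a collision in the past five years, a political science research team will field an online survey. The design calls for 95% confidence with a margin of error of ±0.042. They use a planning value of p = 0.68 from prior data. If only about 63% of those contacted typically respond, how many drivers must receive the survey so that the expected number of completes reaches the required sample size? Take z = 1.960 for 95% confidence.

Completed interviews needed: n₀ = 1.960² × 0.2176 / 0.042² ≈ 473.88 → 474.
At a 63% response rate, contacts needed = 474 / 0.63 ≈ 752.38 → 753.

753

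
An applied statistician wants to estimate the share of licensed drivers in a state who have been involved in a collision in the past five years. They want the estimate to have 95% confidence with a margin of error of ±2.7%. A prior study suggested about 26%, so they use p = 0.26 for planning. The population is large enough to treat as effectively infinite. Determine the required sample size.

For 95% confidence, z = 1.960.
With p = 0.26, p(1−p) = 0.1924.
n = z²·p(1−p)/E² = 1.960² × 0.1924 / 0.027² = 3.8416 × 0.1924 / 0.000729 ≈ 1013.89.
Rounding up gives n = 1014.

1014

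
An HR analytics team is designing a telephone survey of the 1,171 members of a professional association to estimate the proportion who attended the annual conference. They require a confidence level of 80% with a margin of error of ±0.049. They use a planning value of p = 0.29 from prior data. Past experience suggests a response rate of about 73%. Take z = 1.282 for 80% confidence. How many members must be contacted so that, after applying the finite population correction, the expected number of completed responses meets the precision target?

Completed interviews needed (unadjusted): n₀ = 1.282² × 0.2059 / 0.049² ≈ 140.94 → 141.
FPC for N = 1,171: n = 141 / (1 + 140/1171) = 141 / 1.1196 ≈ 125.94 → 126.
At a 73% response rate, contacts needed = 126 / 0.73 ≈ 172.60 → 173.

173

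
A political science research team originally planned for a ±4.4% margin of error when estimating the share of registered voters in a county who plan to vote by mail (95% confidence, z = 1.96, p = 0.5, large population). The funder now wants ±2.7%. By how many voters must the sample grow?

At ±4.4%: n = 1.96² × 0.2500 / 0.044² ≈ 496.07 → 497.
At ±2.7%: n = 1.96² × 0.2500 / 0.027² ≈ 1317.42 → 1318.
Additional respondents: 1318 − 497 = 821.

821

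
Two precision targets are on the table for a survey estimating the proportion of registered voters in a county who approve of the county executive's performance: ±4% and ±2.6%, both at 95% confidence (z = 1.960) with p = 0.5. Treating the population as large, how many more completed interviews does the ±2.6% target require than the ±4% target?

820

At ±4%: n = 1.960² × 0.2500 / 0.040² ≈ 600.25 → 601.
At ±2.6%: n = 1.960² × 0.2500 / 0.026² ≈ 1420.71 → 1421.
Additional respondents: 1421 − 601 = 820.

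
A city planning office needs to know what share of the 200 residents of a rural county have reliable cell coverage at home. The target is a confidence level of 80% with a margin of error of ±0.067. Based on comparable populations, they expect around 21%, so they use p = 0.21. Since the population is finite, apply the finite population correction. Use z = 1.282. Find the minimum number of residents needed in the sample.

47

Unadjusted: n₀ = 1.282² × 0.21 × 0.79 / 0.067² ≈ 60.74, so n₀ = 61.
Finite population correction with N = 200: n = n₀ / (1 + (n₀−1)/N) = 61 / (1 + 60/200) = 61 / 1.3000 ≈ 46.92.
Rounding up, n = 47.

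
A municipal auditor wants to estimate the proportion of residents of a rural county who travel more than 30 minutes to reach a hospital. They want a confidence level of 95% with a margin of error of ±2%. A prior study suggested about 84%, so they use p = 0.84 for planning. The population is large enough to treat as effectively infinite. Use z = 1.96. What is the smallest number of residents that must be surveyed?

1291

With p = 0.84, p(1−p) = 0.1344.
n = z²·p(1−p)/E² = 1.96² × 0.1344 / 0.020² = 3.8416 × 0.1344 / 0.000400 ≈ 1290.78.
Rounding up gives n = 1291.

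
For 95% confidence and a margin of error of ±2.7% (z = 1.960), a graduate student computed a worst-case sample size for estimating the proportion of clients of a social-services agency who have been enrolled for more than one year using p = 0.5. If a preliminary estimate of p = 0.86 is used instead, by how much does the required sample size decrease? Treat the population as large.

Conservative (p = 0.5): n = 1.960² × 0.25 / 0.027² ≈ 1317.42 → 1318.
Using p = 0.86: p(1−p) = 0.1204, so n = 1.960² × 0.1204 / 0.027² ≈ 634.47 → 635.
Reduction: 1318 − 635 = 683.

683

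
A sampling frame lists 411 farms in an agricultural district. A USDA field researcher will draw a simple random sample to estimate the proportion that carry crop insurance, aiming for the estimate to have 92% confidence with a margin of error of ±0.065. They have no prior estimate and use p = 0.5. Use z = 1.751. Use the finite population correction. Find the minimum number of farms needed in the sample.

Unadjusted: n₀ = 1.751² × 0.50 × 0.50 / 0.065² ≈ 181.42, so n₀ = 182.
Finite population correction with N = 411: n = n₀ / (1 + (n₀−1)/N) = 182 / (1 + 181/411) = 182 / 1.4404 ≈ 126.35.
Rounding up, n = 127.

127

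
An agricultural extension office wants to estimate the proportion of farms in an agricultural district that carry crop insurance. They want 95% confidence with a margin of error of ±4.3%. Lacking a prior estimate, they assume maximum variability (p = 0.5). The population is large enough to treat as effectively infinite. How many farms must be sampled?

For 95% confidence, z = 1.96.
With p = 0.5, p(1−p) = 0.25.
n = z²·p(1−p)/E² = 1.96² × 0.2500 / 0.043² = 3.8416 × 0.2500 / 0.001849 ≈ 519.42.
Rounding up gives n = 520.

520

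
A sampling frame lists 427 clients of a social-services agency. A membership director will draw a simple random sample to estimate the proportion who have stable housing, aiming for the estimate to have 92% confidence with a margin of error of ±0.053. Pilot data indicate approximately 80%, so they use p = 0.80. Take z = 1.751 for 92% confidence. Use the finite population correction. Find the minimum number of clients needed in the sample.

Unadjusted: n₀ = 1.751² × 0.80 × 0.20 / 0.053² ≈ 174.64, so n₀ = 175.
Finite population correction with N = 427: n = n₀ / (1 + (n₀−1)/N) = 175 / (1 + 174/427) = 175 / 1.4075 ≈ 124.33.
Rounding up, n = 125.

125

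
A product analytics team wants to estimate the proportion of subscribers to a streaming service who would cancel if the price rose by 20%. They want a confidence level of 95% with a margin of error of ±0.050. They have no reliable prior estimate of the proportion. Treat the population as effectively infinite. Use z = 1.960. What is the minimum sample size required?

With no prior estimate, use p = 0.5, giving p(1−p) = 0.25.
n = z²·p(1−p)/E² = 1.960² × 0.2500 / 0.050² = 3.8416 × 0.2500 / 0.002500 ≈ 384.16.
Rounding up gives n = 385.

385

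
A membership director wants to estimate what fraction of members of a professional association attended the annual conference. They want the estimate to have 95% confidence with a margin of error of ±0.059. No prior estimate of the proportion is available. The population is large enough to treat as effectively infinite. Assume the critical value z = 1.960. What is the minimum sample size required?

276

With no prior estimate, use p = 0.5, giving p(1−p) = 0.25.
n = z²·p(1−p)/E² = 1.960² × 0.2500 / 0.059² = 3.8416 × 0.2500 / 0.003481 ≈ 275.90.
Rounding up gives n = 276.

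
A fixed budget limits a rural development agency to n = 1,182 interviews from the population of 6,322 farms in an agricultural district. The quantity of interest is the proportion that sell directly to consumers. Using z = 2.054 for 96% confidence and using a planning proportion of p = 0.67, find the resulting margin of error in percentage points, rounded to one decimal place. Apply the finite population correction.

2.5

Finite-population factor: (N−n)/(N−1) = (6322−1182)/(6322−1) = 0.8132.
SE(p̂) = √[p(1−p)/n · (N−n)/(N−1)] = √[0.2211/1182 × 0.8132] = 0.01233.
E = z × SE = 2.054 × 0.01233 = 0.02533 ≈ 2.5 percentage points.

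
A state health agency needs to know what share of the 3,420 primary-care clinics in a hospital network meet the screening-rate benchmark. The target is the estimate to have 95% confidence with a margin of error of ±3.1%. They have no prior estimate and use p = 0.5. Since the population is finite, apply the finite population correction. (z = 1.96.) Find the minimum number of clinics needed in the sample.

774

Unadjusted: n₀ = 1.96² × 0.50 × 0.50 / 0.031² ≈ 999.38, so n₀ = 1000.
Finite population correction with N = 3,420: n = n₀ / (1 + (n₀−1)/N) = 1000 / (1 + 999/3420) = 1000 / 1.2921 ≈ 773.93.
Rounding up, n = 774.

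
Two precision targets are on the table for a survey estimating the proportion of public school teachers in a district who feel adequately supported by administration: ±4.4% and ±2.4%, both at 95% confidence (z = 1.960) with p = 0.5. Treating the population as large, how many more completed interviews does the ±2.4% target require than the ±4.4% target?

At ±4.4%: n = 1.960² × 0.2500 / 0.044² ≈ 496.07 → 497.
At ±2.4%: n = 1.960² × 0.2500 / 0.024² ≈ 1667.36 → 1668.
Additional respondents: 1668 − 497 = 1171.

1171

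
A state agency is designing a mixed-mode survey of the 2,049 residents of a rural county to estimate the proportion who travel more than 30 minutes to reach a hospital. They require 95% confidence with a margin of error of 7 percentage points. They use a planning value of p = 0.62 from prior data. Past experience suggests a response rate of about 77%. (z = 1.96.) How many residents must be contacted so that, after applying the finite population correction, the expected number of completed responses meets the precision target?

221

Completed interviews needed (unadjusted): n₀ = 1.96² × 0.2356 / 0.070² ≈ 184.71 → 185.
FPC for N = 2,049: n = 185 / (1 + 184/2049) = 185 / 1.0898 ≈ 169.76 → 170.
At a 77% response rate, contacts needed = 170 / 0.77 ≈ 220.78 → 221.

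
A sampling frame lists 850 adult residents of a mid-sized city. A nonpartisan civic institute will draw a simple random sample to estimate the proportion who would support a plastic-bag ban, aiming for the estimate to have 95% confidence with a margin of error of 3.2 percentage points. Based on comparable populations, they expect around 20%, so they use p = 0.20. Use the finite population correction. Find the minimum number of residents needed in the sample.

For 95% confidence, z = 1.96.
Unadjusted: n₀ = 1.96² × 0.20 × 0.80 / 0.032² ≈ 600.25, so n₀ = 601.
Finite population correction with N = 850: n = n₀ / (1 + (n₀−1)/N) = 601 / (1 + 600/850) = 601 / 1.7059 ≈ 352.31.
Rounding up, n = 353.

353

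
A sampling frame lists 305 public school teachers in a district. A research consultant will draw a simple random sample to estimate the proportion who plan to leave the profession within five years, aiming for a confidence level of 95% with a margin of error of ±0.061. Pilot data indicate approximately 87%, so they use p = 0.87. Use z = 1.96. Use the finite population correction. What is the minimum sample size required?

85

Unadjusted: n₀ = 1.96² × 0.87 × 0.13 / 0.061² ≈ 116.77, so n₀ = 117.
Finite population correction with N = 305: n = n₀ / (1 + (n₀−1)/N) = 117 / (1 + 116/305) = 117 / 1.3803 ≈ 84.76.
Rounding up, n = 85.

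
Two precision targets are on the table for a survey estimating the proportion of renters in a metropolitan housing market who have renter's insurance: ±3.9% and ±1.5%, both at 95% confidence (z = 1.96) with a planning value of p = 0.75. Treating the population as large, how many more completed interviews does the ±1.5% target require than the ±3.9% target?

At ±3.9%: n = 1.96² × 0.1875 / 0.039² ≈ 473.57 → 474.
At ±1.5%: n = 1.96² × 0.1875 / 0.015² ≈ 3201.33 → 3202.
Additional respondents: 3202 − 474 = 2728.

2728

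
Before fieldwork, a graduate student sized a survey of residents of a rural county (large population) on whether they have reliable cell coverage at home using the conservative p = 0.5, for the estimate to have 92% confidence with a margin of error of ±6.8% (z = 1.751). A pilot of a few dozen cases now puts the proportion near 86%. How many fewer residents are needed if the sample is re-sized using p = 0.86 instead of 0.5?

86

Conservative (p = 0.5): n = 1.751² × 0.25 / 0.068² ≈ 165.77 → 166.
Using p = 0.86: p(1−p) = 0.1204, so n = 1.751² × 0.1204 / 0.068² ≈ 79.83 → 80.
Reduction: 166 − 80 = 86.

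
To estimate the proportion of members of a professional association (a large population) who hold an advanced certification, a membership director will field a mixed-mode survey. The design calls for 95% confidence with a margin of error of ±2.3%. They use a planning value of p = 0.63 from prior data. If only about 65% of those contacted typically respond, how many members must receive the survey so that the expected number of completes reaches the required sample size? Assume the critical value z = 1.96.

Completed interviews needed: n₀ = 1.96² × 0.2331 / 0.023² ≈ 1692.77 → 1693.
At a 65% response rate, contacts needed = 1693 / 0.65 ≈ 2604.62 → 2605.

2605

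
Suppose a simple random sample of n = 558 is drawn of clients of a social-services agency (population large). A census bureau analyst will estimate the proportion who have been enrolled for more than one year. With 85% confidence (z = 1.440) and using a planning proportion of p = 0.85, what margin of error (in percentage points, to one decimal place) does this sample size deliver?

2.2

SE(p̂) = √[p(1−p)/n] = √[0.1275/558] = 0.01512.
E = z × SE = 1.440 × 0.01512 = 0.02177, or 2.2 percentage points.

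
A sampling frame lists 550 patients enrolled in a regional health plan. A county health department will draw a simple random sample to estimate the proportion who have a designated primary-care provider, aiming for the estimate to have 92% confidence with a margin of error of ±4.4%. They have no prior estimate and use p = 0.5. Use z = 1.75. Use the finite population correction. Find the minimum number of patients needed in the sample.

Unadjusted: n₀ = 1.75² × 0.50 × 0.50 / 0.044² ≈ 395.47, so n₀ = 396.
Finite population correction with N = 550: n = n₀ / (1 + (n₀−1)/N) = 396 / (1 + 395/550) = 396 / 1.7182 ≈ 230.48.
Rounding up, n = 231.

231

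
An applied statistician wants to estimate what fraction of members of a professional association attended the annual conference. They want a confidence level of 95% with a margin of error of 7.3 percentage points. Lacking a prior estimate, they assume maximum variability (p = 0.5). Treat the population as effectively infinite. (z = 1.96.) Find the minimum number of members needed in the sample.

With p = 0.5, p(1−p) = 0.25.
n = z²·p(1−p)/E² = 1.96² × 0.2500 / 0.073² = 3.8416 × 0.2500 / 0.005329 ≈ 180.22.
Rounding up gives n = 181.

181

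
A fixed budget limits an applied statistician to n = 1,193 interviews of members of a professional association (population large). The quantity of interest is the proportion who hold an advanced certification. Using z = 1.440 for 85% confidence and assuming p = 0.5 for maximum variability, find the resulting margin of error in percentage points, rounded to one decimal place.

2.1

SE(p̂) = √[p(1−p)/n] = √[0.2500/1193] = 0.01448.
E = z × SE = 1.440 × 0.01448 = 0.02085, or 2.1 percentage points.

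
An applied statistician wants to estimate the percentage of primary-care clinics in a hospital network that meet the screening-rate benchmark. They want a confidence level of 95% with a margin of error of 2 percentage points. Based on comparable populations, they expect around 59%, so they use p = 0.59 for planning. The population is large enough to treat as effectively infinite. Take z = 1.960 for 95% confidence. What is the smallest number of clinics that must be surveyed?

With p = 0.59, p(1−p) = 0.2419.
n = z²·p(1−p)/E² = 1.960² × 0.2419 / 0.020² = 3.8416 × 0.2419 / 0.000400 ≈ 2323.21.
Rounding up gives n = 2324.

2324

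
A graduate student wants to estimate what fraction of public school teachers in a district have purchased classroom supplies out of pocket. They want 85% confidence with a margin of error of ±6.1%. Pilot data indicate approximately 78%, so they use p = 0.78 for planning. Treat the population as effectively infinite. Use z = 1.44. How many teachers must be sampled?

96

With p = 0.78, p(1−p) = 0.1716.
n = z²·p(1−p)/E² = 1.44² × 0.1716 / 0.061² = 2.0736 × 0.1716 / 0.003721 ≈ 95.63.
Rounding up gives n = 96.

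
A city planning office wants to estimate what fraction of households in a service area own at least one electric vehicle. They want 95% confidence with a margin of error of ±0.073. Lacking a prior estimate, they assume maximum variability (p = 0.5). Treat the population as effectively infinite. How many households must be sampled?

For 95% confidence, z = 1.96.
With p = 0.5, p(1−p) = 0.25.
n = z²·p(1−p)/E² = 1.96² × 0.2500 / 0.073² = 3.8416 × 0.2500 / 0.005329 ≈ 180.22.
Rounding up gives n = 181.

181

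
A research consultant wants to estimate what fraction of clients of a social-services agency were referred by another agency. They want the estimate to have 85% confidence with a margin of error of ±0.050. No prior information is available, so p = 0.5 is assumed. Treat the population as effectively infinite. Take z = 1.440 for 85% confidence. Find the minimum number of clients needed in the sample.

208

With p = 0.5, p(1−p) = 0.25.
n = z²·p(1−p)/E² = 1.440² × 0.2500 / 0.050² = 2.0736 × 0.2500 / 0.002500 ≈ 207.36.
Rounding up gives n = 208.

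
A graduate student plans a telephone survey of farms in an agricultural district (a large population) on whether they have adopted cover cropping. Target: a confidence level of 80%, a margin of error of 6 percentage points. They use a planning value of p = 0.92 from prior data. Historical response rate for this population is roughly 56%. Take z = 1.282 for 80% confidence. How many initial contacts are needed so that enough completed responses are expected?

61

Completed interviews needed: n₀ = 1.282² × 0.0736 / 0.060² ≈ 33.60 → 34.
At a 56% response rate, contacts needed = 34 / 0.56 ≈ 60.71 → 61.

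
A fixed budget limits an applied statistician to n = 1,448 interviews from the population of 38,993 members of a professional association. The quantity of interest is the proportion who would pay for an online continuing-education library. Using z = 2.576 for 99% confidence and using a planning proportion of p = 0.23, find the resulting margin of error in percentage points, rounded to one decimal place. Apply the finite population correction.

2.8

Finite-population factor: (N−n)/(N−1) = (38993−1448)/(38993−1) = 0.9629.
SE(p̂) = √[p(1−p)/n · (N−n)/(N−1)] = √[0.1771/1448 × 0.9629] = 0.01085.
E = z × SE = 2.576 × 0.01085 = 0.02795 ≈ 2.8 percentage points.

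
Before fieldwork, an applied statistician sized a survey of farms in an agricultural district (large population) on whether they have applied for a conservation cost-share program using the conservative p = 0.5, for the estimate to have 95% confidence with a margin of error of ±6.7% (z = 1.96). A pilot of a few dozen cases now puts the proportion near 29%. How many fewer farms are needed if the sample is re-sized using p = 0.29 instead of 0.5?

37

Conservative (p = 0.5): n = 1.96² × 0.25 / 0.067² ≈ 213.95 → 214.
Using p = 0.29: p(1−p) = 0.2059, so n = 1.96² × 0.2059 / 0.067² ≈ 176.21 → 177.
Reduction: 214 − 177 = 37.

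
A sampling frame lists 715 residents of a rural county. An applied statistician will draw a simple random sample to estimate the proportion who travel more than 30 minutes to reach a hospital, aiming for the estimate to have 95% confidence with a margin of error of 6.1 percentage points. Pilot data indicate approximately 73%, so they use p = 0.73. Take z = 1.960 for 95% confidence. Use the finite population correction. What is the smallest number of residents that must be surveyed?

Unadjusted: n₀ = 1.960² × 0.73 × 0.27 / 0.061² ≈ 203.49, so n₀ = 204.
Finite population correction with N = 715: n = n₀ / (1 + (n₀−1)/N) = 204 / (1 + 203/715) = 204 / 1.2839 ≈ 158.89.
Rounding up, n = 159.

159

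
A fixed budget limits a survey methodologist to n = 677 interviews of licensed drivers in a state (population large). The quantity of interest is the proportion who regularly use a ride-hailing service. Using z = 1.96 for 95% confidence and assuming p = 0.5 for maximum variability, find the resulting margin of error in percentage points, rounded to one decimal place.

SE(p̂) = √[p(1−p)/n] = √[0.2500/677] = 0.01922.
E = z × SE = 1.96 × 0.01922 = 0.03766, or 3.8 percentage points.

3.8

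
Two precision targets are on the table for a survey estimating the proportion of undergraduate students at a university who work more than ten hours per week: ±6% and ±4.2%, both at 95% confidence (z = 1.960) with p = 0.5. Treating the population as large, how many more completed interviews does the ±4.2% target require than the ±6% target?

At ±6%: n = 1.960² × 0.2500 / 0.060² ≈ 266.78 → 267.
At ±4.2%: n = 1.960² × 0.2500 / 0.042² ≈ 544.44 → 545.
Additional respondents: 545 − 267 = 278.

278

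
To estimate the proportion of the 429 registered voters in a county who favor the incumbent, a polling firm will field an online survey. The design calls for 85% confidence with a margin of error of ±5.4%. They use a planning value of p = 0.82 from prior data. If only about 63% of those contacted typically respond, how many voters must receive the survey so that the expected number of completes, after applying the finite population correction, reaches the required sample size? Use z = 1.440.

135

Completed interviews needed (unadjusted): n₀ = 1.440² × 0.1476 / 0.054² ≈ 104.96 → 105.
FPC for N = 429: n = 105 / (1 + 104/429) = 105 / 1.2424 ≈ 84.51 → 85.
At a 63% response rate, contacts needed = 85 / 0.63 ≈ 134.92 → 135.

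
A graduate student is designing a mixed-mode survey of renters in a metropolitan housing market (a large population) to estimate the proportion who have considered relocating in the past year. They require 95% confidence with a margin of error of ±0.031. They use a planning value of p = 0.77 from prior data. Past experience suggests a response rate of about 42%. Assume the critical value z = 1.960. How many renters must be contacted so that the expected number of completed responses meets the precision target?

1686

Completed interviews needed: n₀ = 1.960² × 0.1771 / 0.031² ≈ 707.96 → 708.
At a 42% response rate, contacts needed = 708 / 0.42 ≈ 1685.71 → 1686.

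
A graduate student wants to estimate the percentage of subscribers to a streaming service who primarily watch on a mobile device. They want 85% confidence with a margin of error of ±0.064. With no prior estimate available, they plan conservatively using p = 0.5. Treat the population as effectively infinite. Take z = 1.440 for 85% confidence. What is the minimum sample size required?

127

With p = 0.5, p(1−p) = 0.25.
n = z²·p(1−p)/E² = 1.440² × 0.2500 / 0.064² = 2.0736 × 0.2500 / 0.004096 ≈ 126.56.
Rounding up gives n = 127.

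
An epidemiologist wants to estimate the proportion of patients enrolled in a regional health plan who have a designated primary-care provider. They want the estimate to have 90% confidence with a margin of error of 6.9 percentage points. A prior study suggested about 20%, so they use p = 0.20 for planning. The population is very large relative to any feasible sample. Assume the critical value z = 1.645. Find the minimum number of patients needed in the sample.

91

With p = 0.20, p(1−p) = 0.1600.
n = z²·p(1−p)/E² = 1.645² × 0.1600 / 0.069² = 2.7060 × 0.1600 / 0.004761 ≈ 90.94.
Rounding up gives n = 91.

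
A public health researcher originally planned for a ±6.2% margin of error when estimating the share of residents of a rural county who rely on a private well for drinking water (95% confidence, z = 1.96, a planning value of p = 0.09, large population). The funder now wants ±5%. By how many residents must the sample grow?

At ±6.2%: n = 1.96² × 0.0819 / 0.062² ≈ 81.85 → 82.
At ±5%: n = 1.96² × 0.0819 / 0.050² ≈ 125.85 → 126.
Additional respondents: 126 − 82 = 44.

44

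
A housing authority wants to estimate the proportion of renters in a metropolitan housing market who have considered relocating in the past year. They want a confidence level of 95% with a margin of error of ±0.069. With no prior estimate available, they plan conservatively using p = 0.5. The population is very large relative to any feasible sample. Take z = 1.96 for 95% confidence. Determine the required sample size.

202

With p = 0.5, p(1−p) = 0.25.
n = z²·p(1−p)/E² = 1.96² × 0.2500 / 0.069² = 3.8416 × 0.2500 / 0.004761 ≈ 201.72.
Rounding up gives n = 202.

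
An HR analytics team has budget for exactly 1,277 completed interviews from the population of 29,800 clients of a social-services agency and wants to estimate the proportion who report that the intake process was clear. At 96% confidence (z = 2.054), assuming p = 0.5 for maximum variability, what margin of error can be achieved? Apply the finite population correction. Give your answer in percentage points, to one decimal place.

Finite-population factor: (N−n)/(N−1) = (29800−1277)/(29800−1) = 0.9572.
SE(p̂) = √[p(1−p)/n · (N−n)/(N−1)] = √[0.2500/1277 × 0.9572] = 0.01369.
E = z × SE = 2.054 × 0.01369 = 0.02812 ≈ 2.8 percentage points.

2.8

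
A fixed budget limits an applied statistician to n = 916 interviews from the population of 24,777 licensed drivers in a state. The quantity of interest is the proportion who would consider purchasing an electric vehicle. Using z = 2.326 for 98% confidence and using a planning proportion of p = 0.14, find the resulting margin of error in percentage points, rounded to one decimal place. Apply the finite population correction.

Finite-population factor: (N−n)/(N−1) = (24777−916)/(24777−1) = 0.9631.
SE(p̂) = √[p(1−p)/n · (N−n)/(N−1)] = √[0.1204/916 × 0.9631] = 0.01125.
E = z × SE = 2.326 × 0.01125 = 0.02617 ≈ 2.6 percentage points.

2.6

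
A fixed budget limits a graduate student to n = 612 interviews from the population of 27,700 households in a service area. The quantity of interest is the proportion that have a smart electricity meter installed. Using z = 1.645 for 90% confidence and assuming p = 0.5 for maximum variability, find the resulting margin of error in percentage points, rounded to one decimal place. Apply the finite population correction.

3.3

Finite-population factor: (N−n)/(N−1) = (27700−612)/(27700−1) = 0.9779.
SE(p̂) = √[p(1−p)/n · (N−n)/(N−1)] = √[0.2500/612 × 0.9779] = 0.01999.
E = z × SE = 1.645 × 0.01999 = 0.03288 ≈ 3.3 percentage points.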